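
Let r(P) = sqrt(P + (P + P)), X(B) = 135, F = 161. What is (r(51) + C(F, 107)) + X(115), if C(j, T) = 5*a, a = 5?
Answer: 160 + 3*sqrt(17) ≈ 172.37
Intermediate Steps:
r(P) = sqrt(3)*sqrt(P) (r(P) = sqrt(P + 2*P) = sqrt(3*P) = sqrt(3)*sqrt(P))
C(j, T) = 25 (C(j, T) = 5*5 = 25)
(r(51) + C(F, 107)) + X(115) = (sqrt(3)*sqrt(51) + 25) + 135 = (3*sqrt(17) + 25) + 135 = (25 + 3*sqrt(17)) + 135 = 160 + 3*sqrt(17)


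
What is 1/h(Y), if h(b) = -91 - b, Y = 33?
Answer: -1/124 ≈ -0.0080645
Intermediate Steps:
1/h(Y) = 1/(-91 - 1*33) = 1/(-91 - 33) = 1/(-124) = -1/124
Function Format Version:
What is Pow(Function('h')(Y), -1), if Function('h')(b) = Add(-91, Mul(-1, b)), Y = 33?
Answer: Rational(-1, 124) ≈ -0.0080645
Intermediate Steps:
Pow(Function('h')(Y), -1) = Pow(Add(-91, Mul(-1, 33)), -1) = Pow(Add(-91, -33), -1) = Pow(-124, -1) = Rational(-1, 124)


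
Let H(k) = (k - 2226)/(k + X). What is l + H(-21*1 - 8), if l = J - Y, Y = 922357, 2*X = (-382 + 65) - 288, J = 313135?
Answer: -403909676/663 ≈ -6.0922e+5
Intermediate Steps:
X = -605/2 (X = ((-382 + 65) - 288)/2 = (-317 - 288)/2 = (1/2)*(-605) = -605/2 ≈ -302.50)
l = -609222 (l = 313135 - 1*922357 = 313135 - 922357 = -609222)
H(k) = (-2226 + k)/(-605/2 + k) (H(k) = (k - 2226)/(k - 605/2) = (-2226 + k)/(-605/2 + k))
l + H(-21*1 - 8) = -609222 + 2*(-2226 + (-21*1 - 8))/(-605 + 2*(-21*1 - 8)) = -609222 + 2*(-2226 + (-21 - 8))/(-605 + 2*(-21 - 8)) = -609222 + 2*(-2226 - 29)/(-605 + 2*(-29)) = -609222 + 2*(-2255)/(-605 - 58) = -609222 + 2*(-2255)/(-663) = -609222 + 2*(-1/663)*(-2255) = -609222 + 4510/663 = -403909676/663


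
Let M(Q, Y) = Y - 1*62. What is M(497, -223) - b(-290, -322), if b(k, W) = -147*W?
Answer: -47619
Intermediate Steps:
M(Q, Y) = -62 + Y (M(Q, Y) = Y - 62 = -62 + Y)
M(497, -223) - b(-290, -322) = (-62 - 223) - (-147)*(-322) = -285 - 1*47334 = -285 - 47334 = -47619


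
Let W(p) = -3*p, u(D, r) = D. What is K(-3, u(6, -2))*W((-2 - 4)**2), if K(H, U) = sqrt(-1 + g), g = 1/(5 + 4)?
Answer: -72*I*sqrt(2) ≈ -101.82*I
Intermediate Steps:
g = 1/9 ≈ 0.11111
K(H, U) = 2*I*sqrt(2)/3 (K(H, U) = sqrt(-1 + 1/9) = sqrt(-8/9) = 2*I*sqrt(2)/3)
K(-3, u(6, -2))*W((-2 - 4)**2) = (2*I*sqrt(2)/3)*(-3*(-2 - 4)**2) = (2*I*sqrt(2)/3)*(-3*(-6)**2) = (2*I*sqrt(2)/3)*(-3*36) = (2*I*sqrt(2)/3)*(-108) = -72*I*sqrt(2)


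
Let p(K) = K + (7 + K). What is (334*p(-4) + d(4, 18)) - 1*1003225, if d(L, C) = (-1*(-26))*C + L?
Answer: -1003087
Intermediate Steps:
d(L, C) = L + 26*C (d(L, C) = 26*C + L = L + 26*C)
p(K) = 7 + 2*K
(334*p(-4) + d(4, 18)) - 1*1003225 = (334*(7 + 2*(-4)) + (4 + 26*18)) - 1*1003225 = (334*(7 - 8) + (4 + 468)) - 1003225 = (334*(-1) + 472) - 1003225 = (-334 + 472) - 1003225 = 138 - 1003225 = -1003087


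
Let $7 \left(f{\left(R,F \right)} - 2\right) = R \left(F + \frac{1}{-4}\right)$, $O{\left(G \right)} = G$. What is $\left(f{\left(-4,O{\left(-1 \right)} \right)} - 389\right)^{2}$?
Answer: $\frac{7311616}{49} \approx 1.4922 \cdot 10^{5}$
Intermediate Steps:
$f{\left(R,F \right)} = 2 + \frac{R \left(- \frac{1}{4} + F\right)}{7}$ ($f{\left(R,F \right)} = 2 + \frac{R \left(F + \frac{1}{-4}\right)}{7} = 2 + \frac{R \left(F - \frac{1}{4}\right)}{7} = 2 + \frac{R \left(- \frac{1}{4} + F\right)}{7}$)
$\left(f{\left(-4,O{\left(-1 \right)} \right)} - 389\right)^{2} = \left(\left(2 - - \frac{1}{7} + \frac{1}{7} \left(-1\right) \left(-4\right)\right) - 389\right)^{2} = \left(\left(2 + \frac{1}{7} + \frac{4}{7}\right) - 389\right)^{2} = \left(\frac{19}{7} - 389\right)^{2} = \left(- \frac{2704}{7}\right)^{2} = \frac{7311616}{49}$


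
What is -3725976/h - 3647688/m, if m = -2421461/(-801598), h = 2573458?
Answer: -537481943930657652/445109155867 ≈ -1.2075e+6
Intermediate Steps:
m = 345923/114514 (m = -2421461*(-1/801598) = 345923/114514 ≈ 3.0208)
-3725976/h - 3647688/m = -3725976/2573458 - 3647688/345923/114514 = -3725976*1/2573458 - 3647688*114514/345923 = -1862988/1286729 - 417711343632/345923 = -537481943930657652/445109155867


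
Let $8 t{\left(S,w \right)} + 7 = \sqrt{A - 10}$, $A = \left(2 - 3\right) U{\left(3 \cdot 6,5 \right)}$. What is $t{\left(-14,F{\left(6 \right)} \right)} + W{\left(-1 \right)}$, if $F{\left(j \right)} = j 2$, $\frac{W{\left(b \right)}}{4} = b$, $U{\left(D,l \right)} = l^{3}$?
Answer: $- \frac{39}{8} + \frac{3 i \sqrt{15}}{8} \approx -4.875 + 1.4524 i$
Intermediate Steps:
$A = -125$ ($A = \left(2 - 3\right) 5^{3} = \left(-1\right) 125 = -125$)
$W{\left(b \right)} = 4 b$
$F{\left(j \right)} = 2 j$
$t{\left(S,w \right)} = - \frac{7}{8} + \frac{3 i \sqrt{15}}{8}$ ($t{\left(S,w \right)} = - \frac{7}{8} + \frac{\sqrt{-125 - 10}}{8} = - \frac{7}{8} + \frac{\sqrt{-135}}{8} = - \frac{7}{8} + \frac{3 i \sqrt{15}}{8}$)
$t{\left(-14,F{\left(6 \right)} \right)} + W{\left(-1 \right)} = \left(- \frac{7}{8} + \frac{3 i \sqrt{15}}{8}\right) + 4 \left(-1\right) = \left(- \frac{7}{8} + \frac{3 i \sqrt{15}}{8}\right) - 4 = - \frac{39}{8} + \frac{3 i \sqrt{15}}{8}$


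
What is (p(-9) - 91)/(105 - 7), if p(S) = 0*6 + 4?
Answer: -87/98 ≈ -0.88776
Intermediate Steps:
p(S) = 4 (p(S) = 0 + 4 = 4)
(p(-9) - 91)/(105 - 7) = (4 - 91)/(105 - 7) = -87/98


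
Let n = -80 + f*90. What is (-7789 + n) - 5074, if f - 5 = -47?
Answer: -16723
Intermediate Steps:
f = -42 (f = 5 - 47 = -42)
n = -3860 (n = -80 - 42*90 = -80 - 3780 = -3860)
(-7789 + n) - 5074 = (-7789 - 3860) - 5074 = -11649 - 5074 = -16723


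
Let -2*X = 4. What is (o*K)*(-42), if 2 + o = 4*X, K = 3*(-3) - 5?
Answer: -5880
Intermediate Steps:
X = -2 (X = -½*4 = -2)
K = -14 (K = -9 - 5 = -14)
o = -10 (o = -2 + 4*(-2) = -2 - 8 = -10)
(o*K)*(-42) = -10*(-14)*(-42) = 140*(-42) = -5880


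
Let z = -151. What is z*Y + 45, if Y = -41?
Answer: 6236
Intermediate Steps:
z*Y + 45 = -151*(-41) + 45 = 6191 + 45 = 6236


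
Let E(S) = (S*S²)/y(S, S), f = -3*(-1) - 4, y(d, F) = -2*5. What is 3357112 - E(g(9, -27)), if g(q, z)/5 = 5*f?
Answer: 6711099/2 ≈ 3.3555e+6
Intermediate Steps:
y(d, F) = -10
f = -1 (f = 3 - 4 = -1)
g(q, z) = -25 (g(q, z) = 5*(5*(-1)) = 5*(-5) = -25)
E(S) = -S³/10 (E(S) = (S*S²)/(-10) = S³*(-⅒) = -S³/10)
3357112 - E(g(9, -27)) = 3357112 - (-1)*(-25)³/10 = 3357112 - (-1)*(-15625)/10 = 3357112 - 1*3125/2 = 3357112 - 3125/2 = 6711099/2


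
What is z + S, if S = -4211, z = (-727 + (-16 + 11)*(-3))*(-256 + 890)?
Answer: -455619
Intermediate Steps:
z = -451408 (z = (-727 - 5*(-3))*634 = (-727 + 15)*634 = -712*634 = -451408)
z + S = -451408 - 4211 = -455619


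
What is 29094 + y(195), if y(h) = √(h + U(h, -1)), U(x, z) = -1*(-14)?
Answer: 29094 + √209 ≈ 29108.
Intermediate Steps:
U(x, z) = 14
y(h) = √(14 + h) (y(h) = √(h + 14) = √(14 + h))
29094 + y(195) = 29094 + √(14 + 195) = 29094 + √209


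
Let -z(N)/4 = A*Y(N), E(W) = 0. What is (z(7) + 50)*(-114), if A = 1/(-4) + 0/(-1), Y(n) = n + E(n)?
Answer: -6498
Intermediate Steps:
Y(n) = n (Y(n) = n + 0 = n)
A = -1/4 (A = 1*(-1/4) + 0*(-1) = -1/4 + 0 = -1/4 ≈ -0.25000)
z(N) = N (z(N) = -(-1)*N = N)
(z(7) + 50)*(-114) = (7 + 50)*(-114) = 57*(-114) = -6498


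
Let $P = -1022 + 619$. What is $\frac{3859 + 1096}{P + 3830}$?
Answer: $\frac{4955}{3427} \approx 1.4459$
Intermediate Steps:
$P = -403$
$\frac{3859 + 1096}{P + 3830} = \frac{3859 + 1096}{-403 + 3830} = \frac{4955}{3427}$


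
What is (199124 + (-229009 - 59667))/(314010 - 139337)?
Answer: -89552/174673 ≈ -0.51268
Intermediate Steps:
(199124 + (-229009 - 59667))/(314010 - 139337) = (199124 - 288676)/174673 = -89552*1/174673 = -89552/174673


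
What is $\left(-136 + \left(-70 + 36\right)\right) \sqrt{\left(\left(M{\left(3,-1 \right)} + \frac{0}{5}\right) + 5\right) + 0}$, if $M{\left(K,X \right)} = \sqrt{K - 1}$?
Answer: $- 170 \sqrt{5 + \sqrt{2}} \approx -430.55$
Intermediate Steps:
$M{\left(K,X \right)} = \sqrt{-1 + K}$
$\left(-136 + \left(-70 + 36\right)\right) \sqrt{\left(\left(M{\left(3,-1 \right)} + \frac{0}{5}\right) + 5\right) + 0} = \left(-136 + \left(-70 + 36\right)\right) \sqrt{\left(\left(\sqrt{-1 + 3} + \frac{0}{5}\right) + 5\right) + 0} = \left(-136 - 34\right) \sqrt{\left(\left(\sqrt{2} + 0 \cdot \frac{1}{5}\right) + 5\right) + 0} = - 170 \sqrt{\left(\left(\sqrt{2} + 0\right) + 5\right) + 0} = - 170 \sqrt{\left(\sqrt{2} + 5\right) + 0} = - 170 \sqrt{\left(5 + \sqrt{2}\right) + 0} = - 170 \sqrt{5 + \sqrt{2}}$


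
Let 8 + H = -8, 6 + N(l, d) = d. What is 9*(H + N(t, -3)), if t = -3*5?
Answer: -225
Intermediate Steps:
t = -15
N(l, d) = -6 + d
H = -16 (H = -8 - 8 = -16)
9*(H + N(t, -3)) = 9*(-16 + (-6 - 3)) = 9*(-16 - 9) = 9*(-25) = -225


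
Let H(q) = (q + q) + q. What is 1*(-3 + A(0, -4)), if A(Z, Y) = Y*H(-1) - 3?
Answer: 6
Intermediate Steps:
H(q) = 3*q (H(q) = 2*q + q = 3*q)
A(Z, Y) = -3 - 3*Y (A(Z, Y) = Y*(3*(-1)) - 3 = Y*(-3) - 3 = -3*Y - 3 = -3 - 3*Y)
1*(-3 + A(0, -4)) = 1*(-3 + (-3 - 3*(-4))) = 1*(-3 + (-3 + 12)) = 1*(-3 + 9) = 1*6 = 6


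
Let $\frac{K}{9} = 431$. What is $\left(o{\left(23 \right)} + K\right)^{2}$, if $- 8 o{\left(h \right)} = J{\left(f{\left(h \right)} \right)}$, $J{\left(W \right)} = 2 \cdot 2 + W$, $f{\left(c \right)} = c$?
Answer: $\frac{961310025}{64} \approx 1.502 \cdot 10^{7}$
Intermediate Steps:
$J{\left(W \right)} = 4 + W$
$o{\left(h \right)} = - \frac{1}{2} - \frac{h}{8}$ ($o{\left(h \right)} = - \frac{4 + h}{8} = - \frac{1}{2} - \frac{h}{8}$)
$K = 3879$ ($K = 9 \cdot 431 = 3879$)
$\left(o{\left(23 \right)} + K\right)^{2} = \left(\left(- \frac{1}{2} - \frac{23}{8}\right) + 3879\right)^{2} = \left(- \frac{27}{8} + 3879\right)^{2} = \left(\frac{31005}{8}\right)^{2} = \frac{961310025}{64}$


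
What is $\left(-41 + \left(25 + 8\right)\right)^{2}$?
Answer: $64$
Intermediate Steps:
$\left(-41 + \left(25 + 8\right)\right)^{2} = \left(-41 + 33\right)^{2} = \left(-8\right)^{2} = 64$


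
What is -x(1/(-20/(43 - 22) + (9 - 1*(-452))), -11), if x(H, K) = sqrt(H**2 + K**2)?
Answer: -73*sqrt(2119258)/9661 ≈ -11.000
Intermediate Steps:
-x(1/(-20/(43 - 22) + (9 - 1*(-452))), -11) = -sqrt((1/(-20/(43 - 22) + (9 - 1*(-452))))**2 + (-11)**2) = -sqrt((1/(-20/21 + (9 + 452)))**2 + 121) = -sqrt((1/((1/21)*(-20) + 461))**2 + 121) = -sqrt((1/(-20/21 + 461))**2 + 121) = -sqrt((1/(9661/21))**2 + 121) = -sqrt((21/9661)**2 + 121) = -sqrt(441/93334921 + 121) = -sqrt(11293525882/93334921) = -73*sqrt(2119258)/9661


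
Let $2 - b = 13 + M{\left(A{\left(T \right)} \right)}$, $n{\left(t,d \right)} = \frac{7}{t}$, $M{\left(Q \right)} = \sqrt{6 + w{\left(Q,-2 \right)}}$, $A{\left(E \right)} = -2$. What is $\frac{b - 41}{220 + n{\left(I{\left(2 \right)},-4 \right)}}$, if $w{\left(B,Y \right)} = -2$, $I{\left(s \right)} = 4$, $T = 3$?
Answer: $- \frac{216}{887} \approx -0.24352$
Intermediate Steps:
$M{\left(Q \right)} = 2$ ($M{\left(Q \right)} = \sqrt{6 - 2} = \sqrt{4} = 2$)
$b = -13$ ($b = 2 - \left(13 + 2\right) = 2 - 15 = -13$)
$\frac{b - 41}{220 + n{\left(I{\left(2 \right)},-4 \right)}} = \frac{-13 - 41}{220 + \frac{7}{4}} = - \frac{54}{220 + 7 \cdot \frac{1}{4}} = - \frac{54}{220 + \frac{7}{4}} = - \frac{54}{\frac{887}{4}} = \left(-54\right) \frac{4}{887} = - \frac{216}{887}$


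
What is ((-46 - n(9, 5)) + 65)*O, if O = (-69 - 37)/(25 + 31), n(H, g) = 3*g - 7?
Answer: -583/28 ≈ -20.821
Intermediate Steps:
n(H, g) = -7 + 3*g
O = -53/28 (O = -106/56 = -106*1/56 = -53/28 ≈ -1.8929)
((-46 - n(9, 5)) + 65)*O = ((-46 - (-7 + 3*5)) + 65)*(-53/28) = ((-46 - (-7 + 15)) + 65)*(-53/28) = ((-46 - 1*8) + 65)*(-53/28) = ((-46 - 8) + 65)*(-53/28) = (-54 + 65)*(-53/28) = 11*(-53/28) = -583/28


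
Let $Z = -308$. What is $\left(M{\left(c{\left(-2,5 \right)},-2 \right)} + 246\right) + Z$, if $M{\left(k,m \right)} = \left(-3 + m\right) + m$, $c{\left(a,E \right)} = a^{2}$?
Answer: $-69$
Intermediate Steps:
$M{\left(k,m \right)} = -3 + 2 m$
$\left(M{\left(c{\left(-2,5 \right)},-2 \right)} + 246\right) + Z = \left(\left(-3 + 2 \left(-2\right)\right) + 246\right) - 308 = \left(\left(-3 - 4\right) + 246\right) - 308 = \left(-7 + 246\right) - 308 = 239 - 308 = -69$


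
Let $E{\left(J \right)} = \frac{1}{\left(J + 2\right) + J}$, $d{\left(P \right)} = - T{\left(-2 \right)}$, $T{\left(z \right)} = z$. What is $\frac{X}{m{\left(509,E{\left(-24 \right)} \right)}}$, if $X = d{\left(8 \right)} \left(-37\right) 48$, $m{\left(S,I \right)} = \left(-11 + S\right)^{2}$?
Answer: $- \frac{296}{20667} \approx -0.014322$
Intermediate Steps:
$d{\left(P \right)} = 2$ ($d{\left(P \right)} = \left(-1\right) \left(-2\right) = 2$)
$E{\left(J \right)} = \frac{1}{2 + 2 J}$ ($E{\left(J \right)} = \frac{1}{\left(2 + J\right) + J} = \frac{1}{2 + 2 J}$)
$X = -3552$ ($X = 2 \left(-37\right) 48 = \left(-74\right) 48 = -3552$)
$\frac{X}{m{\left(509,E{\left(-24 \right)} \right)}} = - \frac{3552}{\left(-11 + 509\right)^{2}} = - \frac{3552}{498^{2}} = - \frac{3552}{248004} = \left(-3552\right) \frac{1}{248004} = - \frac{296}{20667}$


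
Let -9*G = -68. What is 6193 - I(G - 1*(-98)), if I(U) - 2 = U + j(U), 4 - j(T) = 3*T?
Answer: 57583/9 ≈ 6398.1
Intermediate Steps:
G = 68/9 (G = -1/9*(-68) = 68/9 ≈ 7.5556)
j(T) = 4 - 3*T
I(U) = 6 - 2*U (I(U) = 2 + (U + (4 - 3*U)) = 2 + (4 - 2*U) = 6 - 2*U)
6193 - I(G - 1*(-98)) = 6193 - (6 - 2*(68/9 - 1*(-98))) = 6193 - (6 - 2*(68/9 + 98)) = 6193 - (6 - 2*950/9) = 6193 - (6 - 1900/9) = 6193 - 1*(-1846/9) = 6193 + 1846/9 = 57583/9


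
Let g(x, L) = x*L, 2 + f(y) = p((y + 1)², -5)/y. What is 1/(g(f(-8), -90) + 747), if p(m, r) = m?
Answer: 4/5913 ≈ 0.00067648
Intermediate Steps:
f(y) = -2 + (1 + y)²/y (f(y) = -2 + (y + 1)²/y = -2 + (1 + y)²/y)
g(x, L) = L*x
1/(g(f(-8), -90) + 747) = 1/(-90*(-8 + 1/(-8)) + 747) = 1/(-90*(-8 - ⅛) + 747) = 1/(-90*(-65/8) + 747) = 1/(2925/4 + 747) = 1/(5913/4) = 4/5913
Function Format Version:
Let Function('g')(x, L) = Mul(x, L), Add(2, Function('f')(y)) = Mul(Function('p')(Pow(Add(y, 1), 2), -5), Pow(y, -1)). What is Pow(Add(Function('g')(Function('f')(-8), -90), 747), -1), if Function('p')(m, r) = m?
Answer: Rational(4, 5913) ≈ 0.00067648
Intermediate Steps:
Function('f')(y) = Add(-2, Mul(Pow(y, -1), Pow(Add(1, y), 2))) (Function('f')(y) = Add(-2, Mul(Pow(Add(y, 1), 2), Pow(y, -1))) = Add(-2, Mul(Pow(Add(1, y), 2), Pow(y, -1))) = Add(-2, Mul(Pow(y, -1), Pow(Add(1, y), 2))))
Function('g')(x, L) = Mul(L, x)
Pow(Add(Function('g')(Function('f')(-8), -90), 747), -1) = Pow(Add(Mul(-90, Add(-8, Pow(-8, -1))), 747), -1) = Pow(Add(Mul(-90, Add(-8, Rational(-1, 8))), 747), -1) = Pow(Add(Mul(-90, Rational(-65, 8)), 747), -1) = Pow(Add(Rational(2925, 4), 747), -1) = Pow(Rational(5913, 4), -1) = Rational(4, 5913)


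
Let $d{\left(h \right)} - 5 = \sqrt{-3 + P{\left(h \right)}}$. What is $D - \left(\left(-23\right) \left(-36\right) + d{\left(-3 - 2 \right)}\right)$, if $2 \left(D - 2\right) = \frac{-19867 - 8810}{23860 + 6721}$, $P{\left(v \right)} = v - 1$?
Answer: $- \frac{50854299}{61162} - 3 i \approx -831.47 - 3.0 i$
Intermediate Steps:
$P{\left(v \right)} = -1 + v$ ($P{\left(v \right)} = v - 1 = -1 + v$)
$D = \frac{93647}{61162}$ ($D = 2 + \frac{\left(-19867 - 8810\right) \frac{1}{23860 + 6721}}{2} = 2 + \frac{\left(-28677\right) \frac{1}{30581}}{2} = 2 + \frac{1}{2} \left(- \frac{28677}{30581}\right) = 2 - \frac{28677}{61162} = \frac{93647}{61162} \approx 1.5311$)
$d{\left(h \right)} = 5 + \sqrt{-4 + h}$ ($d{\left(h \right)} = 5 + \sqrt{-3 + \left(-1 + h\right)} = 5 + \sqrt{-4 + h}$)
$D - \left(\left(-23\right) \left(-36\right) + d{\left(-3 - 2 \right)}\right) = \frac{93647}{61162} - \left(\left(-23\right) \left(-36\right) + \left(5 + \sqrt{-4 - 5}\right)\right) = \frac{93647}{61162} - \left(828 + \left(5 + \sqrt{-4 - 5}\right)\right) = \frac{93647}{61162} - \left(828 + \left(5 + \sqrt{-9}\right)\right) = \frac{93647}{61162} - \left(828 + \left(5 + 3 i\right)\right) = \frac{93647}{61162} - \left(833 + 3 i\right) = - \frac{50854299}{61162} - 3 i$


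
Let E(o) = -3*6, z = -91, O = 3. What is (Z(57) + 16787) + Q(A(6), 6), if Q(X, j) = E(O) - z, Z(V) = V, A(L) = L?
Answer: 16917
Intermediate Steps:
E(o) = -18
Q(X, j) = 73 (Q(X, j) = -18 - 1*(-91) = -18 + 91 = 73)
(Z(57) + 16787) + Q(A(6), 6) = (57 + 16787) + 73 = 16844 + 73 = 16917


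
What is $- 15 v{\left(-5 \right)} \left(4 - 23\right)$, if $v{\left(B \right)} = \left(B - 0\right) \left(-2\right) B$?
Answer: $-14250$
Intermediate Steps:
$v{\left(B \right)} = - 2 B^{2}$ ($v{\left(B \right)} = \left(B + 0\right) \left(-2\right) B = B \left(-2\right) B = - 2 B B = - 2 B^{2}$)
$- 15 v{\left(-5 \right)} \left(4 - 23\right) = - 15 \left(- 2 \left(-5\right)^{2}\right) \left(4 - 23\right) = - 15 \left(\left(-2\right) 25\right) \left(4 - 23\right) = \left(-15\right) \left(-50\right) \left(-19\right) = 750 \left(-19\right) = -14250$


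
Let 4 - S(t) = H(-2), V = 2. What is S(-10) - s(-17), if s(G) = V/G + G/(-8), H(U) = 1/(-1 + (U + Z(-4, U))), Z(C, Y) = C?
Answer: 2033/952 ≈ 2.1355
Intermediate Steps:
H(U) = 1/(-5 + U) (H(U) = 1/(-1 + (U - 4)) = 1/(-1 + (-4 + U)) = 1/(-5 + U))
s(G) = 2/G - G/8 (s(G) = 2/G + G/(-8) = 2/G + G*(-⅛) = 2/G - G/8)
S(t) = 29/7 (S(t) = 4 - 1/(-5 - 2) = 4 - 1/(-7) = 4 - 1*(-⅐) = 4 + ⅐ = 29/7)
S(-10) - s(-17) = 29/7 - (2/(-17) - ⅛*(-17)) = 29/7 - (2*(-1/17) + 17/8) = 29/7 - (-2/17 + 17/8) = 29/7 - 1*273/136 = 29/7 - 273/136 = 2033/952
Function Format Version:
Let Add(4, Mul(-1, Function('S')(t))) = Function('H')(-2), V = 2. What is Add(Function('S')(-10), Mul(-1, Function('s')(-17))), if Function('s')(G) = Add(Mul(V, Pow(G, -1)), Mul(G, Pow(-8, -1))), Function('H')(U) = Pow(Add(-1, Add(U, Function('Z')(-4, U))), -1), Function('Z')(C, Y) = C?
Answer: Rational(2033, 952) ≈ 2.1355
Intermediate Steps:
Function('H')(U) = Pow(Add(-5, U), -1) (Function('H')(U) = Pow(Add(-1, Add(U, -4)), -1) = Pow(Add(-1, Add(-4, U)), -1) = Pow(Add(-5, U), -1))
Function('s')(G) = Add(Mul(2, Pow(G, -1)), Mul(Rational(-1, 8), G)) (Function('s')(G) = Add(Mul(2, Pow(G, -1)), Mul(G, Pow(-8, -1))) = Add(Mul(2, Pow(G, -1)), Mul(G, Rational(-1, 8))) = Add(Mul(2, Pow(G, -1)), Mul(Rational(-1, 8), G)))
Function('S')(t) = Rational(29, 7) (Function('S')(t) = Add(4, Mul(-1, Pow(Add(-5, -2), -1))) = Add(4, Mul(-1, Pow(-7, -1))) = Add(4, Mul(-1, Rational(-1, 7))) = Add(4, Rational(1, 7)) = Rational(29, 7))
Add(Function('S')(-10), Mul(-1, Function('s')(-17))) = Add(Rational(29, 7), Mul(-1, Add(Mul(2, Pow(-17, -1)), Mul(Rational(-1, 8), -17)))) = Add(Rational(29, 7), Mul(-1, Add(Mul(2, Rational(-1, 17)), Rational(17, 8)))) = Add(Rational(29, 7), Mul(-1, Add(Rational(-2, 17), Rational(17, 8)))) = Add(Rational(29, 7), Mul(-1, Rational(273, 136))) = Add(Rational(29, 7), Rational(-273, 136)) = Rational(2033, 952)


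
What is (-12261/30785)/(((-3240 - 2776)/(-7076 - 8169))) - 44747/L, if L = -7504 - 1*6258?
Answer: 571488043123/254875763072 ≈ 2.2422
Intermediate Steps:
L = -13762 (L = -7504 - 6258 = -13762)
(-12261/30785)/(((-3240 - 2776)/(-7076 - 8169))) - 44747/L = (-12261/30785)/(((-3240 - 2776)/(-7076 - 8169))) - 44747/(-13762) = (-12261*1/30785)/((-6016/(-15245))) - 44747*(-1/13762) = -12261/(30785*((-6016*(-1/15245)))) + 44747/13762 = -12261/(30785*6016/15245) + 44747/13762 = -12261/30785*15245/6016 + 44747/13762 = -37383789/37040512 + 44747/13762 = 571488043123/254875763072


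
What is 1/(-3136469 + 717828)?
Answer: -1/2418641 ≈ -4.1346e-7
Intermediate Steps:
1/(-3136469 + 717828) = 1/(-2418641) = -1/2418641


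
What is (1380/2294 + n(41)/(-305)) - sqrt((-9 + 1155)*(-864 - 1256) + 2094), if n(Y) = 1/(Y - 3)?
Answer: 7995953/13293730 - 3*I*sqrt(269714) ≈ 0.60148 - 1558.0*I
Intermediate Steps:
n(Y) = 1/(-3 + Y)
(1380/2294 + n(41)/(-305)) - sqrt((-9 + 1155)*(-864 - 1256) + 2094) = (1380/2294 + 1/((-3 + 41)*(-305))) - sqrt((-9 + 1155)*(-864 - 1256) + 2094) = (1380*(1/2294) - 1/305/38) - sqrt(1146*(-2120) + 2094) = (690/1147 + (1/38)*(-1/305)) - sqrt(-2429520 + 2094) = (690/1147 - 1/11590) - sqrt(-2427426) = 7995953/13293730 - 3*I*sqrt(269714)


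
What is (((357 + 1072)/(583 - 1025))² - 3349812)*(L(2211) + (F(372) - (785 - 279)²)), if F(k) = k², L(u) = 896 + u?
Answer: 74961756459170215/195364 ≈ 3.8370e+11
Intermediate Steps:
(((357 + 1072)/(583 - 1025))² - 3349812)*(L(2211) + (F(372) - (785 - 279)²)) = (((357 + 1072)/(583 - 1025))² - 3349812)*((896 + 2211) + (372² - (785 - 279)²)) = ((1429/(-442))² - 3349812)*(3107 + (138384 - 1*506²)) = ((1429*(-1/442))² - 3349812)*(3107 + (138384 - 1*256036)) = ((-1429/442)² - 3349812)*(3107 + (138384 - 256036)) = (2042041/195364 - 3349812)*(3107 - 117652) = -654430629527/195364*(-114545) = 74961756459170215/195364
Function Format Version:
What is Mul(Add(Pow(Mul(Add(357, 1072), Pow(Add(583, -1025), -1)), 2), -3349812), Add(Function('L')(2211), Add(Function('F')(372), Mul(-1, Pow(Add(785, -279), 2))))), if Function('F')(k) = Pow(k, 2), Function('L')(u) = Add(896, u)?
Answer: Rational(74961756459170215, 195364) ≈ 3.8370e+11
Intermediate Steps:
Mul(Add(Pow(Mul(Add(357, 1072), Pow(Add(583, -1025), -1)), 2), -3349812), Add(Function('L')(2211), Add(Function('F')(372), Mul(-1, Pow(Add(785, -279), 2))))) = Mul(Add(Pow(Mul(Add(357, 1072), Pow(Add(583, -1025), -1)), 2), -3349812), Add(Add(896, 2211), Add(Pow(372, 2), Mul(-1, Pow(Add(785, -279), 2))))) = Mul(Add(Pow(Mul(1429, Pow(-442, -1)), 2), -3349812), Add(3107, Add(138384, Mul(-1, Pow(506, 2))))) = Mul(Add(Pow(Mul(1429, Rational(-1, 442)), 2), -3349812), Add(3107, Add(138384, Mul(-1, 256036)))) = Mul(Add(Pow(Rational(-1429, 442), 2), -3349812), Add(3107, Add(138384, -256036))) = Mul(Add(Rational(2042041, 195364), -3349812), Add(3107, -117652)) = Mul(Rational(-654430629527, 195364), -114545) = Rational(74961756459170215, 195364)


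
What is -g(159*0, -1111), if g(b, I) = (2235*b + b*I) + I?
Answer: 1111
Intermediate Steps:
g(b, I) = I + 2235*b + I*b (g(b, I) = (2235*b + I*b) + I = I + 2235*b + I*b)
-g(159*0, -1111) = -(-1111 + 2235*(159*0) - 176649*0) = -(-1111 + 2235*0 - 1111*0) = -(-1111 + 0 + 0) = -1*(-1111) = 1111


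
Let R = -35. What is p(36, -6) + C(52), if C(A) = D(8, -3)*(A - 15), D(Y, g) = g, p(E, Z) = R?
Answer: -146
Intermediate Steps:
p(E, Z) = -35
C(A) = 45 - 3*A (C(A) = -3*(A - 15) = -3*(-15 + A) = 45 - 3*A)
p(36, -6) + C(52) = -35 + (45 - 3*52) = -35 + (45 - 156) = -35 - 111 = -146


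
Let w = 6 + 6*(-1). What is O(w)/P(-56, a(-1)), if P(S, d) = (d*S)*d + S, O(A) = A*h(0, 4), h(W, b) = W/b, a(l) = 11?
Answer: 0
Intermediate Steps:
w = 0 (w = 6 - 6 = 0)
O(A) = 0 (O(A) = A*(0/4) = A*(0*(¼)) = A*0 = 0)
P(S, d) = S + S*d² (P(S, d) = (S*d)*d + S = S*d² + S = S + S*d²)
O(w)/P(-56, a(-1)) = 0/((-56*(1 + 11²))) = 0/((-56*(1 + 121))) = 0/((-56*122)) = 0/(-6832) = 0*(-1/6832) = 0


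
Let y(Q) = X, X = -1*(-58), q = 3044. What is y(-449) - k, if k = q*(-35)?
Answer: 106598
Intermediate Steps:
k = -106540 (k = 3044*(-35) = -106540)
X = 58
y(Q) = 58
y(-449) - k = 58 - 1*(-106540) = 58 + 106540 = 106598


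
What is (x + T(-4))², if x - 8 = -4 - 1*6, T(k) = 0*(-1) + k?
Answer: 36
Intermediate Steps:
T(k) = k (T(k) = 0 + k = k)
x = -2 (x = 8 + (-4 - 1*6) = 8 + (-4 - 6) = 8 - 10 = -2)
(x + T(-4))² = (-2 - 4)² = (-6)² = 36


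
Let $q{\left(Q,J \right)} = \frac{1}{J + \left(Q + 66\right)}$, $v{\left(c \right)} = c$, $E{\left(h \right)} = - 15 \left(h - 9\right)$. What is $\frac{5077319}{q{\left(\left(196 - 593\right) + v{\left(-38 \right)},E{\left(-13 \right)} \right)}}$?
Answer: $-198015441$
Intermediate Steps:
$E{\left(h \right)} = 135 - 15 h$ ($E{\left(h \right)} = - 15 \left(-9 + h\right) = 135 - 15 h$)
$q{\left(Q,J \right)} = \frac{1}{66 + J + Q}$ ($q{\left(Q,J \right)} = \frac{1}{J + \left(66 + Q\right)} = \frac{1}{66 + J + Q}$)
$\frac{5077319}{q{\left(\left(196 - 593\right) + v{\left(-38 \right)},E{\left(-13 \right)} \right)}} = \frac{5077319}{\frac{1}{66 + \left(135 - -195\right) + \left(\left(196 - 593\right) - 38\right)}} = \frac{5077319}{\frac{1}{66 + \left(135 + 195\right) + \left(\left(196 - 593\right) - 38\right)}} = \frac{5077319}{\frac{1}{66 + 330 - 435}} = \frac{5077319}{\frac{1}{-39}} = \frac{5077319}{- \frac{1}{39}} = 5077319 \left(-39\right) = -198015441$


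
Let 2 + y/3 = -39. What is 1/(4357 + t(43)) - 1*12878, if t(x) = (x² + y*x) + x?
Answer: -12362879/960 ≈ -12878.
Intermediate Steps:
y = -123 (y = -6 + 3*(-39) = -6 - 117 = -123)
t(x) = x² - 122*x (t(x) = (x² - 123*x) + x = x² - 122*x)
1/(4357 + t(43)) - 1*12878 = 1/(4357 + 43*(-122 + 43)) - 1*12878 = 1/(4357 + 43*(-79)) - 12878 = 1/(4357 - 3397) - 12878 = 1/960 - 12878 = -12362879/960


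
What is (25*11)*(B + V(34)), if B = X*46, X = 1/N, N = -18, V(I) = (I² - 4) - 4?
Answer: 2834975/9 ≈ 3.1500e+5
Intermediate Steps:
V(I) = -8 + I² (V(I) = (-4 + I²) - 4 = -8 + I²)
X = -1/18 (X = 1/(-18) = -1/18 ≈ -0.055556)
B = -23/9 (B = -1/18*46 = -23/9 ≈ -2.5556)
(25*11)*(B + V(34)) = (25*11)*(-23/9 + (-8 + 34²)) = 275*(-23/9 + (-8 + 1156)) = 275*(-23/9 + 1148) = 275*(10309/9) = 2834975/9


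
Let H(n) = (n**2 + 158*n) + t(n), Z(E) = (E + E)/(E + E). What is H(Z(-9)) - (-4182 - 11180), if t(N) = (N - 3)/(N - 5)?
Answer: 31043/2 ≈ 15522.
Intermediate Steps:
t(N) = (-3 + N)/(-5 + N)
Z(E) = 1 (Z(E) = (2*E)/((2*E)) = (2*E)*(1/(2*E)) = 1)
H(n) = n**2 + 158*n + (-3 + n)/(-5 + n) (H(n) = (n**2 + 158*n) + (-3 + n)/(-5 + n) = n**2 + 158*n + (-3 + n)/(-5 + n))
H(Z(-9)) - (-4182 - 11180) = (-3 + 1 + 1*(-5 + 1)*(158 + 1))/(-5 + 1) - (-4182 - 11180) = (-3 + 1 + 1*(-4)*159)/(-4) - 1*(-15362) = -(-3 + 1 - 636)/4 + 15362 = -1/4*(-638) + 15362 = 319/2 + 15362 = 31043/2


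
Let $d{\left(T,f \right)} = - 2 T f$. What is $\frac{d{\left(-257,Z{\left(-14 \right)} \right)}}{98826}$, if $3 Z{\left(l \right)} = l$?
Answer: $- \frac{514}{21177} \approx -0.024272$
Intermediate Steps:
$Z{\left(l \right)} = \frac{l}{3}$
$d{\left(T,f \right)} = - 2 T f$
$\frac{d{\left(-257,Z{\left(-14 \right)} \right)}}{98826} = \frac{\left(-2\right) \left(-257\right) \frac{1}{3} \left(-14\right)}{98826} = \left(-2\right) \left(-257\right) \left(- \frac{14}{3}\right) \frac{1}{98826} = \left(- \frac{7196}{3}\right) \frac{1}{98826} = - \frac{514}{21177}$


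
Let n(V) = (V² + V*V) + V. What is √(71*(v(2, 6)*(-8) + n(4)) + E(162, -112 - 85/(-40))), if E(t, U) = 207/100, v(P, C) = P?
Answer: √142207/10 ≈ 37.710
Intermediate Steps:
n(V) = V + 2*V² (n(V) = (V² + V²) + V = 2*V² + V = V + 2*V²)
E(t, U) = 207/100 (E(t, U) = 207*(1/100) = 207/100)
√(71*(v(2, 6)*(-8) + n(4)) + E(162, -112 - 85/(-40))) = √(71*(2*(-8) + 4*(1 + 2*4)) + 207/100) = √(71*(-16 + 4*(1 + 8)) + 207/100) = √(71*(-16 + 4*9) + 207/100) = √(71*(-16 + 36) + 207/100) = √(71*20 + 207/100) = √(1420 + 207/100) = √(142207/100) = √142207/10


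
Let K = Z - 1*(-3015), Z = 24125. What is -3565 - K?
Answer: -30705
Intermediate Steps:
K = 27140 (K = 24125 - 1*(-3015) = 24125 + 3015 = 27140)
-3565 - K = -3565 - 1*27140 = -3565 - 27140 = -30705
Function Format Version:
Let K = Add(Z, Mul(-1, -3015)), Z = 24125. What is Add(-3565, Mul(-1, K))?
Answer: -30705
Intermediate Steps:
K = 27140 (K = Add(24125, Mul(-1, -3015)) = Add(24125, 3015) = 27140)
Add(-3565, Mul(-1, K)) = Add(-3565, Mul(-1, 27140)) = Add(-3565, -27140) = -30705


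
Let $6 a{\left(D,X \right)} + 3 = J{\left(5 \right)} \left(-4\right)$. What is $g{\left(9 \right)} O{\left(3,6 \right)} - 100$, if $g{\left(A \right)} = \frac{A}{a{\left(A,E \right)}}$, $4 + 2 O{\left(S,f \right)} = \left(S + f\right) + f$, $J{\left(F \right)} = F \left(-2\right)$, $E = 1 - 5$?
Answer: $- \frac{3403}{37} \approx -91.973$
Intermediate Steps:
$E = -4$
$J{\left(F \right)} = - 2 F$
$a{\left(D,X \right)} = \frac{37}{6}$ ($a{\left(D,X \right)} = - \frac{1}{2} + \frac{\left(-2\right) 5 \left(-4\right)}{6} = - \frac{1}{2} + \frac{\left(-10\right) \left(-4\right)}{6} = - \frac{1}{2} + \frac{1}{6} \cdot 40 = - \frac{1}{2} + \frac{20}{3} = \frac{37}{6}$)
$O{\left(S,f \right)} = -2 + f + \frac{S}{2}$ ($O{\left(S,f \right)} = -2 + \frac{\left(S + f\right) + f}{2} = -2 + \frac{S + 2 f}{2} = -2 + \left(f + \frac{S}{2}\right) = -2 + f + \frac{S}{2}$)
$g{\left(A \right)} = \frac{6 A}{37}$ ($g{\left(A \right)} = \frac{A}{\frac{37}{6}} = A \frac{6}{37} = \frac{6 A}{37}$)
$g{\left(9 \right)} O{\left(3,6 \right)} - 100 = \frac{6}{37} \cdot 9 \left(-2 + 6 + \frac{1}{2} \cdot 3\right) - 100 = \frac{54 \left(-2 + 6 + \frac{3}{2}\right)}{37} - 100 = \frac{54}{37} \cdot \frac{11}{2} - 100 = \frac{297}{37} - 100 = - \frac{3403}{37}$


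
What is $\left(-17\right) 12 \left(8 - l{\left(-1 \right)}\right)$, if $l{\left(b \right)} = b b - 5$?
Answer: $-2448$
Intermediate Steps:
$l{\left(b \right)} = -5 + b^{2}$ ($l{\left(b \right)} = b^{2} - 5 = -5 + b^{2}$)
$\left(-17\right) 12 \left(8 - l{\left(-1 \right)}\right) = \left(-17\right) 12 \left(8 - \left(-5 + \left(-1\right)^{2}\right)\right) = - 204 \left(8 - \left(-5 + 1\right)\right) = - 204 \left(8 - -4\right) = - 204 \left(8 + 4\right) = \left(-204\right) 12 = -2448$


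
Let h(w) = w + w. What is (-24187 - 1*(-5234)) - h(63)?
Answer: -19079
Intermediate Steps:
h(w) = 2*w
(-24187 - 1*(-5234)) - h(63) = (-24187 - 1*(-5234)) - 2*63 = (-24187 + 5234) - 1*126 = -18953 - 126 = -19079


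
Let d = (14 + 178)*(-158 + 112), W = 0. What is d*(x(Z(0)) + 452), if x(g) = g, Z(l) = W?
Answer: -3992064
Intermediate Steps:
Z(l) = 0
d = -8832 (d = 192*(-46) = -8832)
d*(x(Z(0)) + 452) = -8832*(0 + 452) = -8832*452 = -3992064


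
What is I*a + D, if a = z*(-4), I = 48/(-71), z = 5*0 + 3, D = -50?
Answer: -2974/71 ≈ -41.887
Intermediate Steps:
z = 3 (z = 0 + 3 = 3)
I = -48/71 (I = 48*(-1/71) = -48/71 ≈ -0.67606)
a = -12 (a = 3*(-4) = -12)
I*a + D = -48/71*(-12) - 50 = 576/71 - 50 = -2974/71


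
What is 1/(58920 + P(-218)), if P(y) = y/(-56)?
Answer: 28/1649869 ≈ 1.6971e-5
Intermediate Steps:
P(y) = -y/56 (P(y) = y*(-1/56) = -y/56)
1/(58920 + P(-218)) = 1/(58920 - 1/56*(-218)) = 1/(58920 + 109/28) = 1/(1649869/28) = 28/1649869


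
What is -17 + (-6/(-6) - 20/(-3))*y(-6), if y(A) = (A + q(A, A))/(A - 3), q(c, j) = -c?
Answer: -17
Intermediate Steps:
y(A) = 0 (y(A) = (A - A)/(A - 3) = 0/(-3 + A) = 0)
-17 + (-6/(-6) - 20/(-3))*y(-6) = -17 + (-6/(-6) - 20/(-3))*0 = -17 + (-6*(-1/6) - 20*(-1/3))*0 = -17 + (1 + 20/3)*0 = -17 + (23/3)*0 = -17 + 0 = -17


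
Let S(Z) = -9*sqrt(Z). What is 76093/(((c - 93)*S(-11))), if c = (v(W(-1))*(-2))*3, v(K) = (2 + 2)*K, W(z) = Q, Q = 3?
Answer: -76093*I*sqrt(11)/16335 ≈ -15.45*I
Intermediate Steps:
W(z) = 3
v(K) = 4*K
c = -72 (c = ((4*3)*(-2))*3 = (12*(-2))*3 = -24*3 = -72)
76093/(((c - 93)*S(-11))) = 76093/(((-72 - 93)*(-9*I*sqrt(11)))) = 76093/((-(-1485)*I*sqrt(11))) = 76093/((1485*I*sqrt(11))) = 76093*(-I*sqrt(11)/16335) = -76093*I*sqrt(11)/16335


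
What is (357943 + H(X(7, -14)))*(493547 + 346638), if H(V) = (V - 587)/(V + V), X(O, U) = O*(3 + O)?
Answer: 8420586629611/28 ≈ 3.0074e+11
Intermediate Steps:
H(V) = (-587 + V)/(2*V) (H(V) = (-587 + V)/((2*V)) = (-587 + V)*(1/(2*V)) = (-587 + V)/(2*V))
(357943 + H(X(7, -14)))*(493547 + 346638) = (357943 + (-587 + 7*(3 + 7))/(2*((7*(3 + 7)))))*(493547 + 346638) = (357943 + (-587 + 7*10)/(2*((7*10))))*840185 = (357943 + (½)*(-587 + 70)/70)*840185 = (357943 + (½)*(1/70)*(-517))*840185 = (357943 - 517/140)*840185 = (50111503/140)*840185 = 8420586629611/28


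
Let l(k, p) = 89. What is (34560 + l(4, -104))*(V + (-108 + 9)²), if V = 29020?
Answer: 1345108829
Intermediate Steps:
(34560 + l(4, -104))*(V + (-108 + 9)²) = (34560 + 89)*(29020 + (-108 + 9)²) = 34649*(29020 + (-99)²) = 34649*(29020 + 9801) = 34649*38821 = 1345108829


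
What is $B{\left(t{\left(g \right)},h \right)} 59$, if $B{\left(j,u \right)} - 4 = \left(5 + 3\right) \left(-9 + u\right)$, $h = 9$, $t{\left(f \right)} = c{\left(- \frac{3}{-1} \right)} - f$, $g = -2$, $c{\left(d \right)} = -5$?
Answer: $236$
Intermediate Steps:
$t{\left(f \right)} = -5 - f$
$B{\left(j,u \right)} = -68 + 8 u$ ($B{\left(j,u \right)} = 4 + \left(5 + 3\right) \left(-9 + u\right) = 4 + 8 \left(-9 + u\right) = 4 + \left(-72 + 8 u\right) = -68 + 8 u$)
$B{\left(t{\left(g \right)},h \right)} 59 = \left(-68 + 8 \cdot 9\right) 59 = \left(-68 + 72\right) 59 = 4 \cdot 59 = 236$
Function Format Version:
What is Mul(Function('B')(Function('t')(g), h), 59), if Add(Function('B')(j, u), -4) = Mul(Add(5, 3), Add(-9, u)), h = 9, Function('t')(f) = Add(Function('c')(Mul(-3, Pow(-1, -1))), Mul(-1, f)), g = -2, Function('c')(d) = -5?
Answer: 236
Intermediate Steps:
Function('t')(f) = Add(-5, Mul(-1, f))
Function('B')(j, u) = Add(-68, Mul(8, u)) (Function('B')(j, u) = Add(4, Mul(Add(5, 3), Add(-9, u))) = Add(4, Mul(8, Add(-9, u))) = Add(4, Add(-72, Mul(8, u))) = Add(-68, Mul(8, u)))
Mul(Function('B')(Function('t')(g), h), 59) = Mul(Add(-68, Mul(8, 9)), 59) = Mul(Add(-68, 72), 59) = Mul(4, 59) = 236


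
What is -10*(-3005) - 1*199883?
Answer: -169833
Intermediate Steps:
-10*(-3005) - 1*199883 = 30050 - 199883 = -169833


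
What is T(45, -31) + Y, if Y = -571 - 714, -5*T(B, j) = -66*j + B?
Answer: -8516/5 ≈ -1703.2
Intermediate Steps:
T(B, j) = -B/5 + 66*j/5 (T(B, j) = -(-66*j + B)/5 = -(B - 66*j)/5 = -B/5 + 66*j/5)
Y = -1285
T(45, -31) + Y = (-⅕*45 + (66/5)*(-31)) - 1285 = (-9 - 2046/5) - 1285 = -2091/5 - 1285 = -8516/5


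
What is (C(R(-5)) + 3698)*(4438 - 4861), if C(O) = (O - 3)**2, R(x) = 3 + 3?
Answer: -1568061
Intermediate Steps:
R(x) = 6
C(O) = (-3 + O)**2
(C(R(-5)) + 3698)*(4438 - 4861) = ((-3 + 6)**2 + 3698)*(4438 - 4861) = (3**2 + 3698)*(-423) = (9 + 3698)*(-423) = 3707*(-423) = -1568061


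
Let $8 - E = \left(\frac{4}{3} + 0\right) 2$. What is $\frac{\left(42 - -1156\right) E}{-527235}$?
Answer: $- \frac{19168}{1581705} \approx -0.012119$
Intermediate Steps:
$E = \frac{16}{3}$ ($E = 8 - \left(\frac{4}{3} + 0\right) 2 = 8 - \frac{4}{3} \cdot 2 = 8 - \frac{8}{3} = \frac{16}{3} \approx 5.3333$)
$\frac{\left(42 - -1156\right) E}{-527235} = \frac{\left(42 - -1156\right) \frac{16}{3}}{-527235} = \left(42 + 1156\right) \frac{16}{3} \left(- \frac{1}{527235}\right) = 1198 \cdot \frac{16}{3} \left(- \frac{1}{527235}\right) = \frac{19168}{3} \left(- \frac{1}{527235}\right) = - \frac{19168}{1581705}$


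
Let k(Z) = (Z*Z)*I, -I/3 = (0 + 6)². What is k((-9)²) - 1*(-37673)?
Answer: -670915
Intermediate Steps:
I = -108 (I = -3*(0 + 6)² = -3*6² = -3*36 = -108)
k(Z) = -108*Z² (k(Z) = (Z*Z)*(-108) = Z²*(-108) = -108*Z²)
k((-9)²) - 1*(-37673) = -108*((-9)²)² - 1*(-37673) = -108*81² + 37673 = -108*6561 + 37673 = -708588 + 37673 = -670915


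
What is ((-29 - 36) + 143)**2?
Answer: 6084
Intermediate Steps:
((-29 - 36) + 143)**2 = (-65 + 143)**2 = 78**2 = 6084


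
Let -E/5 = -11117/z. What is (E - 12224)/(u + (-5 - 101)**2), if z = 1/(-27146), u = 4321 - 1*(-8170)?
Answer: -1508922634/23727 ≈ -63595.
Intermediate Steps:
u = 12491 (u = 4321 + 8170 = 12491)
z = -1/27146 ≈ -3.6838e-5
E = -1508910410 (E = -(-55585)/(-1/27146) = -(-55585)*(-27146) = -5*301782082 = -1508910410)
(E - 12224)/(u + (-5 - 101)**2) = (-1508910410 - 12224)/(12491 + (-5 - 101)**2) = -1508922634/(12491 + (-106)**2) = -1508922634/(12491 + 11236) = -1508922634/23727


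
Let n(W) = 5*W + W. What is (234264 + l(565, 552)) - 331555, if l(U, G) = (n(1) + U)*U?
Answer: 225324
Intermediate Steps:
n(W) = 6*W
l(U, G) = U*(6 + U) (l(U, G) = (6*1 + U)*U = (6 + U)*U = U*(6 + U))
(234264 + l(565, 552)) - 331555 = (234264 + 565*(6 + 565)) - 331555 = (234264 + 565*571) - 331555 = (234264 + 322615) - 331555 = 556879 - 331555 = 225324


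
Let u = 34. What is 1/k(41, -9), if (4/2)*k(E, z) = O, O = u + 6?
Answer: 1/20 ≈ 0.050000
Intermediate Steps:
O = 40 (O = 34 + 6 = 40)
k(E, z) = 20 (k(E, z) = (½)*40 = 20)
1/k(41, -9) = 1/20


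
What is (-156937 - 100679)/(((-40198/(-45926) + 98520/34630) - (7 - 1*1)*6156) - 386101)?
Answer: 2560731023538/4204996753105 ≈ 0.60897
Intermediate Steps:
(-156937 - 100679)/(((-40198/(-45926) + 98520/34630) - (7 - 1*1)*6156) - 386101) = -257616/(((-40198*(-1/45926) + 98520*(1/34630)) - (7 - 1)*6156) - 386101) = -257616/(((20099/22963 + 9852/3463) - 6*6156) - 386101) = -257616/((295834313/79520869 - 1*36936) - 386101) = -257616/((295834313/79520869 - 36936) - 386101) = -257616/(-2936886983071/79520869 - 386101) = -257616/(-33639974024840/79520869) = -257616*(-79520869/33639974024840) = 2560731023538/4204996753105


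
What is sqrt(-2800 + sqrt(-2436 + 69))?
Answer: sqrt(-2800 + 3*I*sqrt(263)) ≈ 0.4597 + 52.917*I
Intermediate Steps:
sqrt(-2800 + sqrt(-2436 + 69)) = sqrt(-2800 + sqrt(-2367)) = sqrt(-2800 + 3*I*sqrt(263))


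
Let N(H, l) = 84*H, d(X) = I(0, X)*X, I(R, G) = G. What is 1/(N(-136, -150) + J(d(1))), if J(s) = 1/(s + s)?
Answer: -2/22847 ≈ -8.7539e-5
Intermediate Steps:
d(X) = X² (d(X) = X*X = X²)
J(s) = 1/(2*s)
1/(N(-136, -150) + J(d(1))) = 1/(84*(-136) + 1/(2*(1²))) = 1/(-11424 + (½)/1) = 1/(-11424 + (½)*1) = 1/(-11424 + ½) = 1/(-22847/2) = -2/22847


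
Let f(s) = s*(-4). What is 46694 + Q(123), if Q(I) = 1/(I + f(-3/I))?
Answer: 235664659/5047 ≈ 46694.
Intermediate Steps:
f(s) = -4*s
Q(I) = 1/(I + 12/I) (Q(I) = 1/(I - (-12)/I) = 1/(I + 12/I))
46694 + Q(123) = 46694 + 123/(12 + 123²) = 46694 + 123/(12 + 15129) = 46694 + 123/15141 = 46694 + 123*(1/15141) = 46694 + 41/5047 = 235664659/5047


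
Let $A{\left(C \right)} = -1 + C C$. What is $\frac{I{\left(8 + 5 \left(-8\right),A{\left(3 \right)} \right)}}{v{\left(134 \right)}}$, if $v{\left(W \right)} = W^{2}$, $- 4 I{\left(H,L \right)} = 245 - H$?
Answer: $- \frac{277}{71824} \approx -0.0038566$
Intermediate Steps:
$A{\left(C \right)} = -1 + C^{2}$
$I{\left(H,L \right)} = - \frac{245}{4} + \frac{H}{4}$ ($I{\left(H,L \right)} = - \frac{245 - H}{4} = - \frac{245}{4} + \frac{H}{4}$)
$\frac{I{\left(8 + 5 \left(-8\right),A{\left(3 \right)} \right)}}{v{\left(134 \right)}} = \frac{- \frac{245}{4} + \frac{8 + 5 \left(-8\right)}{4}}{134^{2}} = \frac{- \frac{245}{4} + \frac{8 - 40}{4}}{17956} = \left(- \frac{245}{4} + \frac{1}{4} \left(-32\right)\right) \frac{1}{17956} = \left(- \frac{245}{4} - 8\right) \frac{1}{17956} = \left(- \frac{277}{4}\right) \frac{1}{17956} = - \frac{277}{71824}$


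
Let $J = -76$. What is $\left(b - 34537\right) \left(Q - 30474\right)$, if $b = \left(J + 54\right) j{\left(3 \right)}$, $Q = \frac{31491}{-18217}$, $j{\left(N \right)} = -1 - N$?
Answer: $\frac{19125270046701}{18217} \approx 1.0499 \cdot 10^{9}$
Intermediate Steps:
$Q = - \frac{31491}{18217}$ ($Q = 31491 \left(- \frac{1}{18217}\right) = - \frac{31491}{18217} \approx -1.7287$)
$b = 88$ ($b = \left(-76 + 54\right) \left(-1 - 3\right) = - 22 \left(-1 - 3\right) = \left(-22\right) \left(-4\right) = 88$)
$\left(b - 34537\right) \left(Q - 30474\right) = \left(88 - 34537\right) \left(- \frac{31491}{18217} - 30474\right) = \left(-34449\right) \left(- \frac{555176349}{18217}\right) = \frac{19125270046701}{18217}$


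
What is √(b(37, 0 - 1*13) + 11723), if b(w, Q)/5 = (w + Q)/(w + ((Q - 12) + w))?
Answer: √574547/7 ≈ 108.28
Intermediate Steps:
b(w, Q) = 5*(Q + w)/(-12 + Q + 2*w) (b(w, Q) = 5*((w + Q)/(w + ((Q - 12) + w))) = 5*((Q + w)/(w + ((-12 + Q) + w))) = 5*((Q + w)/(w + (-12 + Q + w))) = 5*((Q + w)/(-12 + Q + 2*w)) = 5*(Q + w)/(-12 + Q + 2*w))
√(b(37, 0 - 1*13) + 11723) = √(5*((0 - 1*13) + 37)/(-12 + (0 - 1*13) + 2*37) + 11723) = √(5*((0 - 13) + 37)/(-12 + (0 - 13) + 74) + 11723) = √(5*(-13 + 37)/(-12 - 13 + 74) + 11723) = √(5*24/49 + 11723) = √(5*(1/49)*24 + 11723) = √(120/49 + 11723) = √(574547/49) = √574547/7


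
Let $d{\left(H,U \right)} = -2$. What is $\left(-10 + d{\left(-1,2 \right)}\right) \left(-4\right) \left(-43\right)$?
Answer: $-2064$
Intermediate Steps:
$\left(-10 + d{\left(-1,2 \right)}\right) \left(-4\right) \left(-43\right) = \left(-10 - 2\right) \left(-4\right) \left(-43\right) = \left(-12\right) \left(-4\right) \left(-43\right) = 48 \left(-43\right) = -2064$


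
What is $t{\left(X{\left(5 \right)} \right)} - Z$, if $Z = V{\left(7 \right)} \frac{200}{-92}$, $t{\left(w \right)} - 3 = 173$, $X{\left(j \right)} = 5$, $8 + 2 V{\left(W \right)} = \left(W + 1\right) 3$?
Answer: $\frac{4448}{23} \approx 193.39$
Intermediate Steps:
$V{\left(W \right)} = - \frac{5}{2} + \frac{3 W}{2}$ ($V{\left(W \right)} = -4 + \frac{\left(W + 1\right) 3}{2} = -4 + \frac{\left(1 + W\right) 3}{2} = -4 + \frac{3 + 3 W}{2} = -4 + \left(\frac{3}{2} + \frac{3 W}{2}\right) = - \frac{5}{2} + \frac{3 W}{2}$)
$t{\left(w \right)} = 176$ ($t{\left(w \right)} = 3 + 173 = 176$)
$Z = - \frac{400}{23}$ ($Z = \left(- \frac{5}{2} + \frac{3}{2} \cdot 7\right) \frac{200}{-92} = \left(- \frac{5}{2} + \frac{21}{2}\right) 200 \left(- \frac{1}{92}\right) = 8 \left(- \frac{50}{23}\right) = - \frac{400}{23} \approx -17.391$)
$t{\left(X{\left(5 \right)} \right)} - Z = 176 - - \frac{400}{23} = 176 + \frac{400}{23} = \frac{4448}{23}$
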